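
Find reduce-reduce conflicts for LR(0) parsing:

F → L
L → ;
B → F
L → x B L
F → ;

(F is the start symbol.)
Yes — I1: [F → ; .] vs [L → ; .]

Augment with F' → F and build the canonical LR(0) collection (I0 = CLOSURE({[F' → . F]}), then GOTO on every symbol after a dot until no new states appear). It has 9 states:
  I0: { [F → . ;], [F → . L], [F' → . F], [L → . ;], [L → . x B L] }  — shift
  I1: { [F → ; .], [L → ; .] }  — 2 reduces
  I2: { [F' → F .] }  — accept
  I3: { [F → L .] }  — reduce
  I4: { [B → . F], [F → . ;], [F → . L], [L → . ;], [L → . x B L], [L → x . B L] }  — shift
  I5: { [L → . ;], [L → . x B L], [L → x B . L] }  — shift
  I6: { [B → F .] }  — reduce
  I7: { [L → ; .] }  — reduce
  I8: { [L → x B L .] }  — reduce

I1 contains complete items [F → ; .], [L → ; .] — reduce-reduce conflict.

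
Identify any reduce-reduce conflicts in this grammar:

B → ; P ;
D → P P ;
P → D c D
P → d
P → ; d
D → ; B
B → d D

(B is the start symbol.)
No reduce-reduce conflicts

A reduce-reduce conflict occurs when an LR(0) state has two complete items [A → α .] and [B → β .] — both call for a reduction, and with no lookahead the parser cannot choose between them.

Augment with B' → B and build the canonical LR(0) collection (I0 = CLOSURE({[B' → . B]}), then GOTO on every symbol after a dot until no new states appear). It has 17 states:
  I0: { [B → . ; P ;], [B → . d D], [B' → . B] }  — shift
  I1: { [B → ; . P ;], [D → . ; B], [D → . P P ;], [P → . ; d], [P → . D c D], [P → . d] }  — shift
  I2: { [B' → B .] }  — accept
  I3: { [B → d . D], [D → . ; B], [D → . P P ;], [P → . ; d], [P → . D c D], [P → . d] }  — shift
  I4: { [B → . ; P ;], [B → . d D], [D → ; . B], [P → ; . d] }  — shift
  I5: { [B → d D .], [P → D . c D] }  — shift, reduce
  I6: { [D → . ; B], [D → . P P ;], [D → P . P ;], [P → . ; d], [P → . D c D], [P → . d] }  — shift
  I7: { [P → d .] }  — reduce
  I8: { [P → D . c D] }  — shift
  I9: { [D → . ; B], [D → . P P ;], [D → P . P ;], [D → P P . ;], [P → . ; d], [P → . D c D], [P → . d] }  — shift
  I10: { [B → . ; P ;], [B → . d D], [D → ; . B], [D → P P ; .], [P → ; . d] }  — shift, reduce
  I11: { [D → ; B .] }  — reduce
  I12: { [B → d . D], [D → . ; B], [D → . P P ;], [P → . ; d], [P → . D c D], [P → . d], [P → ; d .] }  — shift, reduce
  I13: { [D → . ; B], [D → . P P ;], [P → . ; d], [P → . D c D], [P → . d], [P → D c . D] }  — shift
  I14: { [P → D . c D], [P → D c D .] }  — shift, reduce
  I15: { [B → ; P . ;], [D → . ; B], [D → . P P ;], [D → P . P ;], [P → . ; d], [P → . D c D], [P → . d] }  — shift
  I16: { [B → . ; P ;], [B → . d D], [B → ; P ; .], [D → ; . B], [P → ; . d] }  — shift, reduce

No state contains more than one complete item.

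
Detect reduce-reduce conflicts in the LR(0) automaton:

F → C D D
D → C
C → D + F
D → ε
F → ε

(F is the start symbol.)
A reduce-reduce conflict occurs when an LR(0) state has two complete items [A → α .] and [B → β .] — both call for a reduction, and with no lookahead the parser cannot choose between them.

Augment with F' → F and build the canonical LR(0) collection (I0 = CLOSURE({[F' → . F]}), then GOTO on every symbol after a dot until no new states appear). It has 9 states:
  I0: { [C → . D + F], [D → . C], [D → .], [F → . C D D], [F → .], [F' → . F] }  — 2 reduces
  I1: { [C → . D + F], [D → . C], [D → .], [D → C .], [F → C . D D] }  — 2 reduces
  I2: { [C → D . + F] }  — shift
  I3: { [F' → F .] }  — accept
  I4: { [C → . D + F], [C → D + . F], [D → . C], [D → .], [F → . C D D], [F → .] }  — 2 reduces
  I5: { [C → D + F .] }  — reduce
  I6: { [D → C .] }  — reduce
  I7: { [C → . D + F], [C → D . + F], [D → . C], [D → .], [F → C D . D] }  — shift, reduce
  I8: { [C → D . + F], [F → C D D .] }  — shift, reduce

I0 contains complete items [D → .], [F → .] — reduce-reduce conflict.
I1 contains complete items [D → .], [D → C .] — reduce-reduce conflict.
I4 contains complete items [D → .], [F → .] — reduce-reduce conflict.

Answer: Yes — I0: [D → .] vs [F → .]; I1: [D → .] vs [D → C .]; I4: [D → .] vs [F → .]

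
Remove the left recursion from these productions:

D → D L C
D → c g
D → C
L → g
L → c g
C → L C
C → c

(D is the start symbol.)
D → c g D'
D → C D'
D' → L C D'
D' → ε
L → g
L → c g
C → L C
C → c

D is directly left-recursive. The standard transformation for
  A → A α₁ | ... | A α_m | β₁ | ... | β_n
is
  A  → β₁ A' | ... | β_n A'
  A' → α₁ A' | ... | α_m A' | ε

D → c g becomes D → c g D'
D → C becomes D → C D'
D → D L C becomes D' → L C D'
Add D' → ε

Productions for other non-terminals are unchanged:
  L → g
  L → c g
  C → L C
  C → c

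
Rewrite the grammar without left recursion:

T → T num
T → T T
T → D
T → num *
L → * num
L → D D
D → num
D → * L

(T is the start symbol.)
T → D T'
T → num * T'
T' → num T'
T' → T T'
T' → ε
L → * num
L → D D
D → num
D → * L

T is directly left-recursive. The standard transformation for
  A → A α₁ | ... | A α_m | β₁ | ... | β_n
is
  A  → β₁ A' | ... | β_n A'
  A' → α₁ A' | ... | α_m A' | ε

T → D becomes T → D T'
T → num * becomes T → num * T'
T → T num becomes T' → num T'
T → T T becomes T' → T T'
Add T' → ε

Productions for other non-terminals are unchanged:
  L → * num
  L → D D
  D → num
  D → * L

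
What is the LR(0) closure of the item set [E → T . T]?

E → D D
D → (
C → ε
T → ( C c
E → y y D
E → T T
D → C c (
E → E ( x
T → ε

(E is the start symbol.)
{ [E → T . T], [T → . ( C c], [T → .] }

To compute CLOSURE, for each item [A → α.Bβ] where B is a non-terminal, add [B → .γ] for all productions B → γ; repeat for the newly added items until nothing changes.

Start with: [E → T . T]
  [E → T . T] has the dot before T: add [T → . ( C c], [T → .]
No further items can be added.

CLOSURE = { [E → T . T], [T → . ( C c], [T → .] }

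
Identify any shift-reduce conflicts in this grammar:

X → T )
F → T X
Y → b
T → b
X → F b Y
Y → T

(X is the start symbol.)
A shift-reduce conflict occurs when an LR(0) state has both:
  - a complete (reduce) item [A → α .] (dot at the end), and
  - a shift item [B → β . c γ] (dot before a terminal).

Augment with X' → X and build the canonical LR(0) collection (I0 = CLOSURE({[X' → . X]}), then GOTO on every symbol after a dot until no new states appear). It has 11 states:
  I0: { [F → . T X], [T → . b], [X → . F b Y], [X → . T )], [X' → . X] }  — shift
  I1: { [X → F . b Y] }  — shift
  I2: { [F → . T X], [F → T . X], [T → . b], [X → . F b Y], [X → . T )], [X → T . )] }  — shift
  I3: { [X' → X .] }  — accept
  I4: { [T → b .] }  — reduce
  I5: { [X → T ) .] }  — reduce
  I6: { [F → T X .] }  — reduce
  I7: { [T → . b], [X → F b . Y], [Y → . T], [Y → . b] }  — shift
  I8: { [Y → T .] }  — reduce
  I9: { [X → F b Y .] }  — reduce
  I10: { [T → b .], [Y → b .] }  — 2 reduces

No state contains both a complete item and a shift item.

Answer: No shift-reduce conflicts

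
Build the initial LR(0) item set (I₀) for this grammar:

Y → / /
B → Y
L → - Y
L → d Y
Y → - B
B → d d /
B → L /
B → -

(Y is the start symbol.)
{ [Y → . - B], [Y → . / /], [Y' → . Y] }

First, augment the grammar with Y' → Y
I₀ = CLOSURE({ [Y' → . Y] }):
  [Y' → . Y] has the dot before Y: add [Y → . / /], [Y → . - B]
No further items can be added.

I₀ = { [Y → . - B], [Y → . / /], [Y' → . Y] }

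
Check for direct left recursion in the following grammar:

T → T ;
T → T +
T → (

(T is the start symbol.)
Direct left recursion occurs when N → N α for some non-terminal N (the right-hand side begins with the left-hand side itself).

T → T ;: LEFT RECURSIVE (starts with T)
T → T +: LEFT RECURSIVE (starts with T)
T → (: starts with '('

The grammar has direct left recursion on: T.

Answer: Yes, T is left-recursive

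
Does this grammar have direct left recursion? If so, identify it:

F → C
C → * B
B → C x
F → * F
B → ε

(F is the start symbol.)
Direct left recursion occurs when N → N α for some non-terminal N (the right-hand side begins with the left-hand side itself).

F → C: starts with C
C → * B: starts with '*'
B → C x: starts with C
F → * F: starts with '*'
B → ε: starts with ε

No direct left recursion found.

Answer: No direct left recursion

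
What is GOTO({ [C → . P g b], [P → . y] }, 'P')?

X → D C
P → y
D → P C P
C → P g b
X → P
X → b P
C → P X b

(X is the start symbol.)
{ [C → P . g b] }

GOTO(I, 'P') = CLOSURE({ [A → αX.β] : [A → α.Xβ] ∈ I, X = 'P' })

Items with dot before 'P', with the dot advanced:
  [C → . P g b] → [C → P . g b]
Closure adds nothing (no advanced item has the dot before a non-terminal).

GOTO = { [C → P . g b] }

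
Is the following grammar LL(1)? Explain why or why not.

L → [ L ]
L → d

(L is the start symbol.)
Yes, the grammar is LL(1).

For L:
  PREDICT(L → '[' L ']') = { '[' }
  PREDICT(L → d) = { 'd' }

All predict sets are disjoint. The grammar IS LL(1).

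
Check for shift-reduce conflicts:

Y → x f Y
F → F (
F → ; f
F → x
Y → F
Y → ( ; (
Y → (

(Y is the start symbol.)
Augment with Y' → Y and build the canonical LR(0) collection (I0 = CLOSURE({[Y' → . Y]}), then GOTO on every symbol after a dot until no new states appear). It has 12 states:
  I0: { [F → . ; f], [F → . F (], [F → . x], [Y → . ( ; (], [Y → . (], [Y → . F], [Y → . x f Y], [Y' → . Y] }  — shift
  I1: { [Y → ( . ; (], [Y → ( .] }  — shift, reduce
  I2: { [F → ; . f] }  — shift
  I3: { [F → F . (], [Y → F .] }  — shift, reduce
  I4: { [Y' → Y .] }  — accept
  I5: { [F → x .], [Y → x . f Y] }  — shift, reduce
  I6: { [F → . ; f], [F → . F (], [F → . x], [Y → . ( ; (], [Y → . (], [Y → . F], [Y → . x f Y], [Y → x f . Y] }  — shift
  I7: { [Y → x f Y .] }  — reduce
  I8: { [F → F ( .] }  — reduce
  I9: { [F → ; f .] }  — reduce
  I10: { [Y → ( ; . (] }  — shift
  I11: { [Y → ( ; ( .] }  — reduce

I1 contains reduce item [Y → ( .] and shift item [Y → ( . ; (] — shift-reduce conflict.
I3 contains reduce item [Y → F .] and shift item [F → F . (] — shift-reduce conflict.
I5 contains reduce item [F → x .] and shift item [Y → x . f Y] — shift-reduce conflict.

Answer: Yes — I1: [Y → ( .] vs [Y → ( . ; (]; I3: [Y → F .] vs [F → F . (]; I5: [F → x .] vs [Y → x . f Y]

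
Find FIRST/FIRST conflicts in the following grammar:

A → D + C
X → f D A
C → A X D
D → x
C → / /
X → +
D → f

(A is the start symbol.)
A FIRST/FIRST conflict occurs when two productions N → α and N → β for the same non-terminal have FIRST(α) ∩ FIRST(β) ≠ ∅ (with ε ∈ FIRST of a nullable right-hand side, so two nullable alternatives also conflict).

FIRST sets of the non-terminals at (or reachable through a nullable prefix from) the front of some alternative:
  FIRST(A) = { 'f', 'x' }

Productions for X:
  X → f D A: FIRST = { 'f' }
  X → +: FIRST = { '+' }
Productions for C:
  C → A X D: FIRST = { 'f', 'x' }
  C → / /: FIRST = { '/' }
Productions for D:
  D → x: FIRST = { 'x' }
  D → f: FIRST = { 'f' }
A has only one production, so no FIRST/FIRST conflict is possible there.

All alternatives of each non-terminal have pairwise disjoint FIRST sets.

Answer: No FIRST/FIRST conflicts.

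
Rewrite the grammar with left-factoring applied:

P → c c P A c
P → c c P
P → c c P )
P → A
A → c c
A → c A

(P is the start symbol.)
Left-factoring transforms A → αβ₁ | αβ₂ into A → αA' and A' → β₁ | β₂
(α is the longest common prefix among the alternatives). Repeat until
no nonterminal has two alternatives with a common prefix.

Round 1: P has alternatives sharing prefix 'c c P'. Introduce P': P → c c P P'
  Add: P' → A c
  Add: P' → ε
  Add: P' → )

Round 2: A has alternatives sharing prefix 'c'. Introduce A': A → c A'
  Add: A' → c
  Add: A' → A

No remaining common prefixes — done.

Resulting grammar:
P → c c P P'
P' → A c
P' → ε
P' → )
P → A
A → c A'
A' → c
A' → A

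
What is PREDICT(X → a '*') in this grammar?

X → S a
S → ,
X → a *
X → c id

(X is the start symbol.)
PREDICT(X → a '*') = (FIRST(RHS) \ {ε}) ∪ (FOLLOW(X) if ε ∈ FIRST(RHS), i.e. RHS ⇒* ε)
FIRST(a '*') = { 'a' }
ε ∉ FIRST(a '*'), so FOLLOW(X) is not added.
PREDICT(X → a '*') = { 'a' }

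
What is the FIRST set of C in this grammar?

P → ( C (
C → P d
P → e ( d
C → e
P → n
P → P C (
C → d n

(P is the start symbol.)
To compute FIRST(C), examine every production with C on the left-hand side, reading each right-hand side left to right until a non-nullable symbol is reached.

FIRST sets of the other non-terminals involved (by the same procedure, iterated to a fixed point):
  FIRST(P) = { '(', 'e', 'n' }

From C → P d:
  - P is a non-terminal: add FIRST(P) \ {ε} = { '(', 'e', 'n' }
    P is not nullable, so stop
From C → e:
  - e is a terminal: add 'e' and stop
From C → d n:
  - d is a terminal: add 'd' and stop

Collecting: FIRST(C) = { '(', 'd', 'e', 'n' }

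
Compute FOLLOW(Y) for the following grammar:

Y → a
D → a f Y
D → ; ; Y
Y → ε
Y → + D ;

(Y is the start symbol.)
{ $, ';' }

To compute FOLLOW(Y), find every occurrence of Y on a right-hand side N → α Y β: add FIRST(β) \ {ε}, and if β is empty or nullable also add FOLLOW(N). Iterate to a fixed point.

Y is the start symbol, so $ ∈ FOLLOW(Y).
In D → a f Y: Y is at the end, add FOLLOW(D)
In D → ; ; Y: Y is at the end, add FOLLOW(D)

The FOLLOW sets referred to above (computed the same way, to a fixed point):
  FOLLOW(D) = { ';' }

Taking the union: FOLLOW(Y) = { $, ';' }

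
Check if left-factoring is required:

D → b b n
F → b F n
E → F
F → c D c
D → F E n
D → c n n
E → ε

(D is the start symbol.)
Left-factoring is needed when two productions for the same non-terminal
share a common prefix on the right-hand side.

Productions for D:
  D → b b n
  D → F E n
  D → c n n
Productions for F:
  F → b F n
  F → c D c
Productions for E:
  E → F
  E → ε

No common prefixes found.

Answer: No, left-factoring is not needed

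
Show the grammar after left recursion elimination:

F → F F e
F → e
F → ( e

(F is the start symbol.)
F is directly left-recursive. The standard transformation for
  A → A α₁ | ... | A α_m | β₁ | ... | β_n
is
  A  → β₁ A' | ... | β_n A'
  A' → α₁ A' | ... | α_m A' | ε

F → e becomes F → e F'
F → ( e becomes F → ( e F'
F → F F e becomes F' → F e F'
Add F' → ε

Resulting grammar:
F → e F'
F → ( e F'
F' → F e F'
F' → ε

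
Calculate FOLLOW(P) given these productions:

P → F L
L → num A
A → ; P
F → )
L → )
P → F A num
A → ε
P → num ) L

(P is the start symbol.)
P is the start symbol, so $ ∈ FOLLOW(P).
In A → ; P: P is at the end, add FOLLOW(A)

The FOLLOW sets referred to above (computed the same way, to a fixed point):
  FOLLOW(A) = { $, 'num' }

Taking the union: FOLLOW(P) = { $, 'num' }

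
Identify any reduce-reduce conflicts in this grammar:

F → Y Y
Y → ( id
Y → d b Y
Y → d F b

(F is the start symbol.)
Augment with F' → F and build the canonical LR(0) collection (I0 = CLOSURE({[F' → . F]}), then GOTO on every symbol after a dot until no new states appear). It has 11 states:
  I0: { [F → . Y Y], [F' → . F], [Y → . ( id], [Y → . d F b], [Y → . d b Y] }  — shift
  I1: { [Y → ( . id] }  — shift
  I2: { [F' → F .] }  — accept
  I3: { [F → Y . Y], [Y → . ( id], [Y → . d F b], [Y → . d b Y] }  — shift
  I4: { [F → . Y Y], [Y → . ( id], [Y → . d F b], [Y → . d b Y], [Y → d . F b], [Y → d . b Y] }  — shift
  I5: { [Y → d F . b] }  — shift
  I6: { [Y → . ( id], [Y → . d F b], [Y → . d b Y], [Y → d b . Y] }  — shift
  I7: { [Y → d b Y .] }  — reduce
  I8: { [Y → d F b .] }  — reduce
  I9: { [F → Y Y .] }  — reduce
  I10: { [Y → ( id .] }  — reduce

No state contains more than one complete item.

Answer: No reduce-reduce conflicts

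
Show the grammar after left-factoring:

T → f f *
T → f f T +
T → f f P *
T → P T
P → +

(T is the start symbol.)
Left-factoring transforms A → αβ₁ | αβ₂ into A → αA' and A' → β₁ | β₂
(α is the longest common prefix among the alternatives). Repeat until
no nonterminal has two alternatives with a common prefix.

Round 1: T has alternatives sharing prefix 'f f'. Introduce T': T → f f T'
  Add: T' → *
  Add: T' → T +
  Add: T' → P *

No remaining common prefixes — done.

Resulting grammar:
T → f f T'
T' → *
T' → T +
T' → P *
T → P T
P → +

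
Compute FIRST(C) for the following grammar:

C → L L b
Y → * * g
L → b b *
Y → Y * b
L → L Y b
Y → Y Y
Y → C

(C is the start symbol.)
{ 'b' }

FIRST sets of the other non-terminals involved (by the same procedure, iterated to a fixed point):
  FIRST(L) = { 'b' }

From C → L L b:
  - L is a non-terminal: add FIRST(L) \ {ε} = { 'b' }
    L is not nullable, so stop

Collecting: FIRST(C) = { 'b' }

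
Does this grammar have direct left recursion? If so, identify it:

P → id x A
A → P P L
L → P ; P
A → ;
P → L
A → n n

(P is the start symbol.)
Direct left recursion occurs when N → N α for some non-terminal N (the right-hand side begins with the left-hand side itself).

P → id x A: starts with id
A → P P L: starts with P
L → P ; P: starts with P
A → ;: starts with ';'
P → L: starts with L
A → n n: starts with n

No direct left recursion found.

Answer: No direct left recursion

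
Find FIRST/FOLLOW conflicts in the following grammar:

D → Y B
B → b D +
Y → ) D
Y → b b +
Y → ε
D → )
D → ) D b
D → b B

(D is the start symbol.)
Yes. Y → b b '+' with FOLLOW(Y) on { 'b' }

Nullable non-terminals: Y.

Y: nullable alternative(s) Y → ε; FOLLOW(Y) = { 'b' }
  Y → ) D: FIRST \ {ε} = { ')' } — disjoint from FOLLOW(Y)
  Y → b b +: FIRST \ {ε} = { 'b' } — overlaps FOLLOW(Y) on { 'b' }: CONFLICT
  Y → ε: FIRST \ {ε} = { } — this is the only nullable alternative, skip

B, D have no nullable alternative, so no FIRST/FOLLOW check is needed there.

So the grammar has 1 FIRST/FOLLOW conflict (marked CONFLICT above).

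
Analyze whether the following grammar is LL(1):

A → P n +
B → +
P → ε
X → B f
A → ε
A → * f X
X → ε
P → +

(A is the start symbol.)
A grammar is LL(1) if for each non-terminal N with multiple productions, the predict sets of those productions are pairwise disjoint, where PREDICT(N → α) = (FIRST(α) \ {ε}) ∪ (FOLLOW(N) if α ⇒* ε).

Relevant sets:
  FIRST(P) = { '+', ε }
  FIRST(B) = { '+' }
  FOLLOW(A) = { $ }
  FOLLOW(P) = { 'n' }
  FOLLOW(X) = { $ }

For A:
  PREDICT(A → P n '+') = { '+', 'n' }
  PREDICT(A → ε) = { $ }
  PREDICT(A → '*' f X) = { '*' }
For P:
  PREDICT(P → ε) = { 'n' }
  PREDICT(P → '+') = { '+' }
For X:
  PREDICT(X → B f) = { '+' }
  PREDICT(X → ε) = { $ }
B has a single production, so nothing to check there.

All predict sets are disjoint. The grammar IS LL(1).

Answer: Yes, the grammar is LL(1).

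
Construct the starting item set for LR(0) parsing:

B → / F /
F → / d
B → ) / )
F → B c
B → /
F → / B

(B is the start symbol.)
First, augment the grammar with B' → B
I₀ = CLOSURE({ [B' → . B] }):
  [B' → . B] has the dot before B: add [B → . / F /], [B → . ) / )], [B → . /]
No further items can be added.

I₀ = { [B → . ) / )], [B → . / F /], [B → . /], [B' → . B] }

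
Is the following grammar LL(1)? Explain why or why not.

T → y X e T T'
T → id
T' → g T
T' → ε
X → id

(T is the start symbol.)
Relevant sets:
  FOLLOW(T') = { $, 'g' }

For T:
  PREDICT(T → y X e T T') = { 'y' }
  PREDICT(T → id) = { 'id' }
For T':
  PREDICT(T' → g T) = { 'g' }
  PREDICT(T' → ε) = { $, 'g' }
X has a single production, so nothing to check there.

Conflict found: Predict set conflict for T': { 'g' }
The grammar is NOT LL(1).

Answer: No. Predict set conflict for T': { 'g' }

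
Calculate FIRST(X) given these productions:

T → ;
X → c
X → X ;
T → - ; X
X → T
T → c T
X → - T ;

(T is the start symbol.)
To compute FIRST(X), examine every production with X on the left-hand side, reading each right-hand side left to right until a non-nullable symbol is reached.

FIRST sets of the other non-terminals involved (by the same procedure, iterated to a fixed point):
  FIRST(T) = { '-', ';', 'c' }

From X → c:
  - c is a terminal: add 'c' and stop
From X → X ;:
  - X is the symbol being defined: contributes nothing new
    X is not nullable, so stop
From X → T:
  - T is a non-terminal: add FIRST(T) \ {ε} = { '-', ';', 'c' }
    T is not nullable, so stop
From X → - T ;:
  - '-' is a terminal: add '-' and stop

Collecting: FIRST(X) = { '-', ';', 'c' }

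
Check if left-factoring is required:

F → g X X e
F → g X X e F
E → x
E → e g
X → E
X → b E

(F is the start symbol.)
Yes, F has productions with common prefix 'g X X e'

Left-factoring is needed when two productions for the same non-terminal
share a common prefix on the right-hand side.

Productions for F:
  F → g X X e
  F → g X X e F
Productions for E:
  E → x
  E → e g
Productions for X:
  X → E
  X → b E

Found common prefix 'g X X e' in productions for F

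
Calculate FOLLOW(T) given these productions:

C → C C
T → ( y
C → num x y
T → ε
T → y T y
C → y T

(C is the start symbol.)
{ $, 'num', 'y' }

In T → y T y: T is followed by y, add FIRST(y) \ {ε} = { 'y' }
In C → y T: T is at the end, add FOLLOW(C)

The FOLLOW sets referred to above (computed the same way, to a fixed point):
  FOLLOW(C) = { $, 'num', 'y' }

Taking the union: FOLLOW(T) = { $, 'num', 'y' }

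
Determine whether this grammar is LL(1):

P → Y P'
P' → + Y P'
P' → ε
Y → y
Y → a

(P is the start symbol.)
Relevant sets:
  FOLLOW(P') = { $ }

For P':
  PREDICT(P' → '+' Y P') = { '+' }
  PREDICT(P' → ε) = { $ }
For Y:
  PREDICT(Y → y) = { 'y' }
  PREDICT(Y → a) = { 'a' }
P has a single production, so nothing to check there.

All predict sets are disjoint. The grammar IS LL(1).

Answer: Yes, the grammar is LL(1).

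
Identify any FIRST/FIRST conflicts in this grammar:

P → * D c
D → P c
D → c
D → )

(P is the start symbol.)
A FIRST/FIRST conflict occurs when two productions N → α and N → β for the same non-terminal have FIRST(α) ∩ FIRST(β) ≠ ∅ (with ε ∈ FIRST of a nullable right-hand side, so two nullable alternatives also conflict).

FIRST sets of the non-terminals at (or reachable through a nullable prefix from) the front of some alternative:
  FIRST(P) = { '*' }

Productions for D:
  D → P c: FIRST = { '*' }
  D → c: FIRST = { 'c' }
  D → ): FIRST = { ')' }
P has only one production, so no FIRST/FIRST conflict is possible there.

All alternatives of each non-terminal have pairwise disjoint FIRST sets.

Answer: No FIRST/FIRST conflicts.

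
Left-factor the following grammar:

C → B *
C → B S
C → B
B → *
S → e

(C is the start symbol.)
Left-factoring transforms A → αβ₁ | αβ₂ into A → αA' and A' → β₁ | β₂
(α is the longest common prefix among the alternatives). Repeat until
no nonterminal has two alternatives with a common prefix.

Round 1: C has alternatives sharing prefix 'B'. Introduce C': C → B C'
  Add: C' → *
  Add: C' → S
  Add: C' → ε

No remaining common prefixes — done.

Resulting grammar:
C → B C'
C' → *
C' → S
C' → ε
B → *
S → e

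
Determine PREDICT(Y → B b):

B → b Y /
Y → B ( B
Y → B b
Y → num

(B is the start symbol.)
PREDICT(Y → B b) = (FIRST(RHS) \ {ε}) ∪ (FOLLOW(Y) if ε ∈ FIRST(RHS), i.e. RHS ⇒* ε)
FIRST(B) = { 'b' }
FIRST(B b) = { 'b' }
ε ∉ FIRST(B b), so FOLLOW(Y) is not added.
PREDICT(Y → B b) = { 'b' }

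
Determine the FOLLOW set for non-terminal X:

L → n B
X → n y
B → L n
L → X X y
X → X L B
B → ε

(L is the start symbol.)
To compute FOLLOW(X), find every occurrence of X on a right-hand side N → α X β: add FIRST(β) \ {ε}, and if β is empty or nullable also add FOLLOW(N). Iterate to a fixed point.

In L → X X y: X is followed by X y, add FIRST(X y) \ {ε} = { 'n' }
In L → X X y: X is followed by y, add FIRST(y) \ {ε} = { 'y' }
In X → X L B: X is followed by L B, add FIRST(L B) \ {ε} = { 'n' }

Taking the union: FOLLOW(X) = { 'n', 'y' }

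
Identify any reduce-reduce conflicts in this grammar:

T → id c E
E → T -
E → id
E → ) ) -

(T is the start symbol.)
No reduce-reduce conflicts

A reduce-reduce conflict occurs when an LR(0) state has two complete items [A → α .] and [B → β .] — both call for a reduction, and with no lookahead the parser cannot choose between them.

Augment with T' → T and build the canonical LR(0) collection (I0 = CLOSURE({[T' → . T]}), then GOTO on every symbol after a dot until no new states appear). It has 11 states:
  I0: { [T → . id c E], [T' → . T] }  — shift
  I1: { [T' → T .] }  — accept
  I2: { [T → id . c E] }  — shift
  I3: { [E → . ) ) -], [E → . T -], [E → . id], [T → . id c E], [T → id c . E] }  — shift
  I4: { [E → ) . ) -] }  — shift
  I5: { [T → id c E .] }  — reduce
  I6: { [E → T . -] }  — shift
  I7: { [E → id .], [T → id . c E] }  — shift, reduce
  I8: { [E → T - .] }  — reduce
  I9: { [E → ) ) . -] }  — shift
  I10: { [E → ) ) - .] }  — reduce

No state contains more than one complete item.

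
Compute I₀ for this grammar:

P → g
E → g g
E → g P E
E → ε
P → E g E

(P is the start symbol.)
First, augment the grammar with P' → P
I₀ = CLOSURE({ [P' → . P] }):
  [P' → . P] has the dot before P: add [P → . g], [P → . E g E]
  [P → . E g E] has the dot before E: add [E → . g g], [E → . g P E], [E → .]
No further items can be added.

I₀ = { [E → . g P E], [E → . g g], [E → .], [P → . E g E], [P → . g], [P' → . P] }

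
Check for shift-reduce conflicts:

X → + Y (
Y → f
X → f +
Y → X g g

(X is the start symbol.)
Yes — I7: [Y → f .] vs [X → f . +]

A shift-reduce conflict occurs when an LR(0) state has both:
  - a complete (reduce) item [A → α .] (dot at the end), and
  - a shift item [B → β . c γ] (dot before a terminal).

Augment with X' → X and build the canonical LR(0) collection (I0 = CLOSURE({[X' → . X]}), then GOTO on every symbol after a dot until no new states appear). It has 11 states:
  I0: { [X → . + Y (], [X → . f +], [X' → . X] }  — shift
  I1: { [X → + . Y (], [X → . + Y (], [X → . f +], [Y → . X g g], [Y → . f] }  — shift
  I2: { [X' → X .] }  — accept
  I3: { [X → f . +] }  — shift
  I4: { [X → f + .] }  — reduce
  I5: { [Y → X . g g] }  — shift
  I6: { [X → + Y . (] }  — shift
  I7: { [X → f . +], [Y → f .] }  — shift, reduce
  I8: { [X → + Y ( .] }  — reduce
  I9: { [Y → X g . g] }  — shift
  I10: { [Y → X g g .] }  — reduce

I7 contains reduce item [Y → f .] and shift item [X → f . +] — shift-reduce conflict.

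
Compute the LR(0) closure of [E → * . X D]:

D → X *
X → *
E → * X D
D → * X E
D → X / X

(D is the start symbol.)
{ [E → * . X D], [X → . *] }

Start with: [E → * . X D]
  [E → * . X D] has the dot before X: add [X → . *]
No further items can be added.

CLOSURE = { [E → * . X D], [X → . *] }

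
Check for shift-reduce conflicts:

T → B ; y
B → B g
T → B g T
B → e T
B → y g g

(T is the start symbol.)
Yes — I9: [B → B g .] vs [B → . e T]

A shift-reduce conflict occurs when an LR(0) state has both:
  - a complete (reduce) item [A → α .] (dot at the end), and
  - a shift item [B → β . c γ] (dot before a terminal).

Augment with T' → T and build the canonical LR(0) collection (I0 = CLOSURE({[T' → . T]}), then GOTO on every symbol after a dot until no new states appear). It has 12 states:
  I0: { [B → . B g], [B → . e T], [B → . y g g], [T → . B ; y], [T → . B g T], [T' → . T] }  — shift
  I1: { [B → B . g], [T → B . ; y], [T → B . g T] }  — shift
  I2: { [T' → T .] }  — accept
  I3: { [B → . B g], [B → . e T], [B → . y g g], [B → e . T], [T → . B ; y], [T → . B g T] }  — shift
  I4: { [B → y . g g] }  — shift
  I5: { [B → y g . g] }  — shift
  I6: { [B → y g g .] }  — reduce
  I7: { [B → e T .] }  — reduce
  I8: { [T → B ; . y] }  — shift
  I9: { [B → . B g], [B → . e T], [B → . y g g], [B → B g .], [T → . B ; y], [T → . B g T], [T → B g . T] }  — shift, reduce
  I10: { [T → B g T .] }  — reduce
  I11: { [T → B ; y .] }  — reduce

I9 contains reduce item [B → B g .] and shift items [B → . e T], [B → . y g g] — shift-reduce conflict.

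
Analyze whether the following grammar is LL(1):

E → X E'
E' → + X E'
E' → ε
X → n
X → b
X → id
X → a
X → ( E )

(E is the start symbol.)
A grammar is LL(1) if for each non-terminal N with multiple productions, the predict sets of those productions are pairwise disjoint, where PREDICT(N → α) = (FIRST(α) \ {ε}) ∪ (FOLLOW(N) if α ⇒* ε).

Relevant sets:
  FOLLOW(E') = { $, ')' }

For E':
  PREDICT(E' → '+' X E') = { '+' }
  PREDICT(E' → ε) = { $, ')' }
For X:
  PREDICT(X → n) = { 'n' }
  PREDICT(X → b) = { 'b' }
  PREDICT(X → id) = { 'id' }
  PREDICT(X → a) = { 'a' }
  PREDICT(X → '(' E ')') = { '(' }
E has a single production, so nothing to check there.

All predict sets are disjoint. The grammar IS LL(1).

Answer: Yes, the grammar is LL(1).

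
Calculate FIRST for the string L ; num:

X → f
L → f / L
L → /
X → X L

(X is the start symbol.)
{ '/', 'f' }

FIRST sets of the non-terminals involved (from the grammar, by fixed-point iteration):
  FIRST(L) = { '/', 'f' }

To compute FIRST(L ; num), process the symbols left to right:
Symbol L is a non-terminal. Add FIRST(L) \ {ε} = { '/', 'f' }
L is not nullable (ε ∉ FIRST(L)), so stop here.
FIRST(L ; num) = { '/', 'f' }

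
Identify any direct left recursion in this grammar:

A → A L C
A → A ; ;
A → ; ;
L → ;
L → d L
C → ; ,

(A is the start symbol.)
Direct left recursion occurs when N → N α for some non-terminal N (the right-hand side begins with the left-hand side itself).

A → A L C: LEFT RECURSIVE (starts with A)
A → A ; ;: LEFT RECURSIVE (starts with A)
A → ; ;: starts with ';'
L → ;: starts with ';'
L → d L: starts with d
C → ; ,: starts with ';'

The grammar has direct left recursion on: A.

Answer: Yes, A is left-recursive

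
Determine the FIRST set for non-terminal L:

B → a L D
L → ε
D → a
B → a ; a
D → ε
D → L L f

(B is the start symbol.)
{ ε }

To compute FIRST(L), examine every production with L on the left-hand side, reading each right-hand side left to right until a non-nullable symbol is reached.

From L → ε:
  - ε-production, so ε ∈ FIRST(L)

Collecting: FIRST(L) = { ε }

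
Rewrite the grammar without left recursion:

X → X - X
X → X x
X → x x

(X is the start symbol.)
X → x x X'
X' → - X X'
X' → x X'
X' → ε

X is directly left-recursive. The standard transformation for
  A → A α₁ | ... | A α_m | β₁ | ... | β_n
is
  A  → β₁ A' | ... | β_n A'
  A' → α₁ A' | ... | α_m A' | ε

X → x x becomes X → x x X'
X → X - X becomes X' → - X X'
X → X x becomes X' → x X'
Add X' → ε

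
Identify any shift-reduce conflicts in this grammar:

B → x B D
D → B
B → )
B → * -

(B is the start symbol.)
No shift-reduce conflicts

A shift-reduce conflict occurs when an LR(0) state has both:
  - a complete (reduce) item [A → α .] (dot at the end), and
  - a shift item [B → β . c γ] (dot before a terminal).

Augment with B' → B and build the canonical LR(0) collection (I0 = CLOSURE({[B' → . B]}), then GOTO on every symbol after a dot until no new states appear). It has 9 states:
  I0: { [B → . )], [B → . * -], [B → . x B D], [B' → . B] }  — shift
  I1: { [B → ) .] }  — reduce
  I2: { [B → * . -] }  — shift
  I3: { [B' → B .] }  — accept
  I4: { [B → . )], [B → . * -], [B → . x B D], [B → x . B D] }  — shift
  I5: { [B → . )], [B → . * -], [B → . x B D], [B → x B . D], [D → . B] }  — shift
  I6: { [D → B .] }  — reduce
  I7: { [B → x B D .] }  — reduce
  I8: { [B → * - .] }  — reduce

No state contains both a complete item and a shift item.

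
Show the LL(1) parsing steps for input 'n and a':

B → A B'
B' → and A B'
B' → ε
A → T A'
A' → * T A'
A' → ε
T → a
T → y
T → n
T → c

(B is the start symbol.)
LL(1) parsing maintains a stack (initially the start symbol over $) and the input. At each step: if the stack top is a terminal, match it against the current input token; if it is a non-terminal N, replace it with the RHS of M[N, lookahead] (the unique production whose predict set contains the lookahead).

Stack is shown with the top on the left.

Stack       Input      Action
-----------------------------
B $         n and a $  output B → A B'
A B' $      n and a $  output A → T A'
T A' B' $   n and a $  output T → n
n A' B' $   n and a $  match 'n'
A' B' $     and a $    output A' → ε
B' $        and a $    output B' → and A B'
and A B' $  and a $    match 'and'
A B' $      a $        output A → T A'
T A' B' $   a $        output T → a
a A' B' $   a $        match 'a'
A' B' $     $          output A' → ε
B' $        $          output B' → ε
$           $          accept

The string is accepted.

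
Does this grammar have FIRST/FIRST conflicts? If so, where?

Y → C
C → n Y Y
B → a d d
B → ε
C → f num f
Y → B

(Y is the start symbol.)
A FIRST/FIRST conflict occurs when two productions N → α and N → β for the same non-terminal have FIRST(α) ∩ FIRST(β) ≠ ∅ (with ε ∈ FIRST of a nullable right-hand side, so two nullable alternatives also conflict).

FIRST sets of the non-terminals at (or reachable through a nullable prefix from) the front of some alternative:
  FIRST(C) = { 'f', 'n' }
  FIRST(B) = { 'a', ε }

Productions for Y:
  Y → C: FIRST = { 'f', 'n' }
  Y → B: FIRST = { 'a', ε }
Productions for C:
  C → n Y Y: FIRST = { 'n' }
  C → f num f: FIRST = { 'f' }
Productions for B:
  B → a d d: FIRST = { 'a' }
  B → ε: FIRST = { ε }

All alternatives of each non-terminal have pairwise disjoint FIRST sets.

Answer: No FIRST/FIRST conflicts.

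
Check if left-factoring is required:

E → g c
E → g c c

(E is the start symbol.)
Left-factoring is needed when two productions for the same non-terminal
share a common prefix on the right-hand side.

Productions for E:
  E → g c
  E → g c c

Found common prefix 'g c' in productions for E

Answer: Yes, E has productions with common prefix 'g c'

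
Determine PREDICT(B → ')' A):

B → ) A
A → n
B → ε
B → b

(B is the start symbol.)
{ ')' }

PREDICT(B → ')' A) = (FIRST(RHS) \ {ε}) ∪ (FOLLOW(B) if ε ∈ FIRST(RHS), i.e. RHS ⇒* ε)
FIRST(')' A) = { ')' }
ε ∉ FIRST(')' A), so FOLLOW(B) is not added.
PREDICT(B → ')' A) = { ')' }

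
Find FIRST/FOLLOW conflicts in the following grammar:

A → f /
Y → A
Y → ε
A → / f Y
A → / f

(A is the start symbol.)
No FIRST/FOLLOW conflicts.

Nullable non-terminals: Y.
FIRST sets used below: FIRST(A) = { '/', 'f' }

Y: nullable alternative(s) Y → ε; FOLLOW(Y) = { $ }
  Y → A: FIRST \ {ε} = { '/', 'f' } — disjoint from FOLLOW(Y)
  Y → ε: FIRST \ {ε} = { } — this is the only nullable alternative, skip

A has no nullable alternative, so no FIRST/FOLLOW check is needed there.

No FIRST/FOLLOW conflicts found.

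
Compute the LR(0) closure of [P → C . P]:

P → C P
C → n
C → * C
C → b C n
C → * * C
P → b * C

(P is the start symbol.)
{ [C → . * * C], [C → . * C], [C → . b C n], [C → . n], [P → . C P], [P → . b * C], [P → C . P] }

Start with: [P → C . P]
  [P → C . P] has the dot before P: add [P → . C P], [P → . b * C]
  [P → . C P] has the dot before C: add [C → . n], [C → . * C], [C → . b C n], [C → . * * C]
No further items can be added.

CLOSURE = { [C → . * * C], [C → . * C], [C → . b C n], [C → . n], [P → . C P], [P → . b * C], [P → C . P] }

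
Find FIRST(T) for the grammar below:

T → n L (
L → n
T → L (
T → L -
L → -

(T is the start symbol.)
To compute FIRST(T), examine every production with T on the left-hand side, reading each right-hand side left to right until a non-nullable symbol is reached.

FIRST sets of the other non-terminals involved (by the same procedure, iterated to a fixed point):
  FIRST(L) = { '-', 'n' }

From T → n L (:
  - n is a terminal: add 'n' and stop
From T → L (:
  - L is a non-terminal: add FIRST(L) \ {ε} = { '-', 'n' }
    L is not nullable, so stop
From T → L -:
  - L is a non-terminal: add FIRST(L) \ {ε} = { '-', 'n' }
    L is not nullable, so stop

Collecting: FIRST(T) = { '-', 'n' }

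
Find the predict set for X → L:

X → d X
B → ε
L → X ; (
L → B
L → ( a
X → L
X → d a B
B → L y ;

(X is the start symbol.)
{ $, '(', ';', 'd', 'y' }

PREDICT(X → L) = (FIRST(RHS) \ {ε}) ∪ (FOLLOW(X) if ε ∈ FIRST(RHS), i.e. RHS ⇒* ε)
FIRST(L) = { '(', ';', 'd', 'y', ε }
FIRST(L) = { '(', ';', 'd', 'y', ε }
ε ∈ FIRST(L) (the right-hand side is nullable), so add FOLLOW(X) = { $, ';' }
PREDICT(X → L) = { $, '(', ';', 'd', 'y' }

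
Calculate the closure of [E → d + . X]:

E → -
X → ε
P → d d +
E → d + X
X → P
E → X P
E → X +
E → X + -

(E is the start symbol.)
{ [E → d + . X], [P → . d d +], [X → . P], [X → .] }

Start with: [E → d + . X]
  [E → d + . X] has the dot before X: add [X → .], [X → . P]
  [X → . P] has the dot before P: add [P → . d d +]
No further items can be added.

CLOSURE = { [E → d + . X], [P → . d d +], [X → . P], [X → .] }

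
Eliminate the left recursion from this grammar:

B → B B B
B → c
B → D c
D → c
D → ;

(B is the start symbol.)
B is directly left-recursive. The standard transformation for
  A → A α₁ | ... | A α_m | β₁ | ... | β_n
is
  A  → β₁ A' | ... | β_n A'
  A' → α₁ A' | ... | α_m A' | ε

B → c becomes B → c B'
B → D c becomes B → D c B'
B → B B B becomes B' → B B B'
Add B' → ε

Productions for other non-terminals are unchanged:
  D → c
  D → ;

Resulting grammar:
B → c B'
B → D c B'
B' → B B B'
B' → ε
D → c
D → ;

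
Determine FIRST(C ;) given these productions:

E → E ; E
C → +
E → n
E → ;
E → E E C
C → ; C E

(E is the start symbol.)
{ '+', ';' }

FIRST sets of the non-terminals involved (from the grammar, by fixed-point iteration):
  FIRST(C) = { '+', ';' }

To compute FIRST(C ;), process the symbols left to right:
Symbol C is a non-terminal. Add FIRST(C) \ {ε} = { '+', ';' }
C is not nullable (ε ∉ FIRST(C)), so stop here.
FIRST(C ;) = { '+', ';' }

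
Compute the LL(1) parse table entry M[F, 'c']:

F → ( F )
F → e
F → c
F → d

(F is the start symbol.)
To find M[F, 'c'], we find productions for F where 'c' is in the predict set (PREDICT(N → α) = (FIRST(α) \ {ε}) ∪ (FOLLOW(N) if α ⇒* ε)).

F → ( F ): PREDICT = { '(' }
F → e: PREDICT = { 'e' }
F → c: PREDICT = { 'c' }
  'c' is in predict set, so this production goes in M[F, 'c']
F → d: PREDICT = { 'd' }

M[F, 'c'] = F → c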